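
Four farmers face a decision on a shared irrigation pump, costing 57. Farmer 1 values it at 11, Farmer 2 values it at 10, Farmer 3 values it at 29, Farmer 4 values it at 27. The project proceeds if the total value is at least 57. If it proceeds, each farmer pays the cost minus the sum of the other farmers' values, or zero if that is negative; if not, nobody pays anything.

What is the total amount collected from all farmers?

16

Total value 77 ≥ cost 57, so it is built.
Farmer 1: others sum to 66; max(0, 57 - 66) = 0.
Farmer 2: others sum to 67; max(0, 57 - 67) = 0.
Farmer 3: others sum to 48; max(0, 57 - 48) = 9.
Farmer 4: others sum to 50; max(0, 57 - 50) = 7.
Total collected = 0 + 0 + 9 + 7 = 16.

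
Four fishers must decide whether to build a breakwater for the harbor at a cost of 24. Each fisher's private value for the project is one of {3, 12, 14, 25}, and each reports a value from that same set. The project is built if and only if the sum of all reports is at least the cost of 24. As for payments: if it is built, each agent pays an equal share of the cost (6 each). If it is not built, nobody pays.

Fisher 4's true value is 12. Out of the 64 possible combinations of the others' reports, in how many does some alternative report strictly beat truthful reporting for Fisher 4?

Others report (3, 3, 3): truth gives 0; report 25 gives 6 > 0. Violating.
Others report (3, 3, 12): truth gives 6; no alternative beats it.
Others report (3, 3, 14): truth gives 6; no alternative beats it.
(Checking all 64 profiles: 1 has a profitable deviation, 63 do not.)

1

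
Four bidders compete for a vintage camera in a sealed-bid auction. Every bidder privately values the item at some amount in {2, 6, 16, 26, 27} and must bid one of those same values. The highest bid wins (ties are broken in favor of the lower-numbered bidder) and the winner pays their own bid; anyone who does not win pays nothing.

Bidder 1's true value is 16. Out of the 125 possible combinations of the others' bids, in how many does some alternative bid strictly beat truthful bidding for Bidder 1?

8

Others bid (2, 2, 2): truth gives 0; bid 2 gives 14 > 0. Violating.
Others bid (2, 2, 6): truth gives 0; bid 6 gives 10 > 0. Violating.
Others bid (2, 6, 2): truth gives 0; bid 6 gives 10 > 0. Violating.
Others bid (2, 6, 6): truth gives 0; bid 6 gives 10 > 0. Violating.
Others bid (2, 2, 16): truth gives 0; no alternative beats it.
Others bid (2, 2, 26): truth gives 0; no alternative beats it.
(Checking all 125 profiles: 8 have a profitable deviation, 117 do not.)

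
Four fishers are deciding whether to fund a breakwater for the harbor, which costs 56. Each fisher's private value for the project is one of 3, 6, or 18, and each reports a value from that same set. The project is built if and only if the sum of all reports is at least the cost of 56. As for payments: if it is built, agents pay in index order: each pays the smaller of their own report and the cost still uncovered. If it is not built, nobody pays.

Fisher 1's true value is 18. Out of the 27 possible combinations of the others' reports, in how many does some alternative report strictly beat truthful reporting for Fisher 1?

Others report (18, 18, 18): truth gives 0; report 3 gives 15 > 0. Violating.
Others report (3, 3, 3): truth gives 0; no alternative beats it.
Others report (3, 3, 6): truth gives 0; no alternative beats it.
(Checking all 27 profiles: 1 has a profitable deviation, 26 do not.)

1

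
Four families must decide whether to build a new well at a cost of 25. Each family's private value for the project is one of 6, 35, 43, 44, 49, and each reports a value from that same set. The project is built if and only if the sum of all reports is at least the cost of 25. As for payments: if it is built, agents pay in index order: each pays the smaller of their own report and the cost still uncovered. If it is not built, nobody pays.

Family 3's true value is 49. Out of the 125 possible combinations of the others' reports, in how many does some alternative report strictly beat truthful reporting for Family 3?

4

Others report (6, 6, 35): truth gives 36; report 6 gives 43 > 36. Violating.
Others report (6, 6, 43): truth gives 36; report 6 gives 43 > 36. Violating.
Others report (6, 6, 44): truth gives 36; report 6 gives 43 > 36. Violating.
Others report (6, 6, 49): truth gives 36; report 6 gives 43 > 36. Violating.
Others report (6, 6, 6): truth gives 36; no alternative beats it.
Others report (6, 35, 6): truth gives 49; no alternative beats it.
(Checking all 125 profiles: 4 have a profitable deviation, 121 do not.)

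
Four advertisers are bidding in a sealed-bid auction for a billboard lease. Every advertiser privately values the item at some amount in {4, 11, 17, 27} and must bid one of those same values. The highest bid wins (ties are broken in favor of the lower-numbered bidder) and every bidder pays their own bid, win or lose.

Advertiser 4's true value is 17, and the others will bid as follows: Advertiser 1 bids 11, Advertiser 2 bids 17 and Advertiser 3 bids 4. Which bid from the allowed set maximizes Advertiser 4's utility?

Bid 4: loses but pays 4, utility -4.
Bid 11: loses but pays 11, utility -11.
Bid 17: loses but pays 17, utility -17.
Bid 27: wins, pays 27, utility 17 - 27 = -10.
The best choice is 4 with utility -4.

4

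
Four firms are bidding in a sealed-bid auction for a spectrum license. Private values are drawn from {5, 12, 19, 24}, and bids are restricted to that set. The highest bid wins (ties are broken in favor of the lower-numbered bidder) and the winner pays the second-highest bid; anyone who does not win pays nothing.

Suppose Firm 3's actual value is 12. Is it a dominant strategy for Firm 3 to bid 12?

Yes

Check each profile of the others' bids and compare truth against every alternative bid.
Others bid (5, 5, 5): truth gives 7, best alternative gives 7.
Others bid (5, 5, 12): truth gives 0, best alternative gives 0.
Others bid (5, 5, 19): truth gives 0, best alternative gives 0.
Others bid (5, 5, 24): truth gives 0, best alternative gives 0.
Others bid (5, 12, 5): truth gives 0, best alternative gives 0.
Others bid (5, 12, 12): truth gives 0, best alternative gives 0.
(Remaining 58 profiles checked similarly; truth is weakly best in each.)
In every case the truthful bid is at least as good as any alternative, so it is a dominant strategy.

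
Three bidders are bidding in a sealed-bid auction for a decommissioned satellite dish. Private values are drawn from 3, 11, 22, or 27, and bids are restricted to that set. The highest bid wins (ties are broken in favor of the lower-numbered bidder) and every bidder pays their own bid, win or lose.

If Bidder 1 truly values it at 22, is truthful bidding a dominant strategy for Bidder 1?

No

Consider the case where Bidder 2 bids 3 and Bidder 3 bids 3.
Truthful bid 22: wins, pays 22, utility 22 - 22 = 0.
Bid 3 instead: wins, pays 3, utility 22 - 3 = 19.
Since 19 > 0, bidding 3 is strictly better here, so truthful bidding is not dominant.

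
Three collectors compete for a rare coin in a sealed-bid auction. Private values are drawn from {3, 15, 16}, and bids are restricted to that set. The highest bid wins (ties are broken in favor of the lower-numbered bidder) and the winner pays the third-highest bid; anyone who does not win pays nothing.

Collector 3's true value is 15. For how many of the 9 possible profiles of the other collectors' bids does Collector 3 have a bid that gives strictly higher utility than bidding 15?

2

Others bid (3, 15): truth gives 0; bid 16 gives 12 > 0. Violating.
Others bid (15, 3): truth gives 0; bid 16 gives 12 > 0. Violating.
Others bid (3, 3): truth gives 12; no alternative beats it.
Others bid (3, 16): truth gives 0; no alternative beats it.
(Checking all 9 profiles: 2 have a profitable deviation, 7 do not.)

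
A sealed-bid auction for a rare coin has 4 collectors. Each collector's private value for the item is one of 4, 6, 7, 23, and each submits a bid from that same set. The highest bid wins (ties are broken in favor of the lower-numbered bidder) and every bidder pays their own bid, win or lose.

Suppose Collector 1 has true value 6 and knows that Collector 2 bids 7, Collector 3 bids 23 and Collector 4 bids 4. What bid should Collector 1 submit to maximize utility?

4

Bid 4: loses but pays 4, utility -4.
Bid 6: loses but pays 6, utility -6.
Bid 7: loses but pays 7, utility -7.
Bid 23: wins, pays 23, utility 6 - 23 = -17.
The best choice is 4 with utility -4.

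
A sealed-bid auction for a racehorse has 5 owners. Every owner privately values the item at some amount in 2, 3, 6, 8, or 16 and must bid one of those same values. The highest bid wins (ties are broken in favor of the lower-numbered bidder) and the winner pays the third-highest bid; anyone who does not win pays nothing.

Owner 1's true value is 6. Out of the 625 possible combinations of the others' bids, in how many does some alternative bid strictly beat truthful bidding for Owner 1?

Others bid (2, 2, 2, 8): truth gives 0; bid 8 gives 4 > 0. Violating.
Others bid (2, 2, 2, 16): truth gives 0; bid 16 gives 4 > 0. Violating.
Others bid (2, 2, 3, 8): truth gives 0; bid 8 gives 3 > 0. Violating.
Others bid (2, 2, 3, 16): truth gives 0; bid 16 gives 3 > 0. Violating.
Others bid (2, 2, 2, 2): truth gives 4; no alternative beats it.
Others bid (2, 2, 2, 3): truth gives 4; no alternative beats it.
(Checking all 625 profiles: 64 have a profitable deviation, 561 do not.)

64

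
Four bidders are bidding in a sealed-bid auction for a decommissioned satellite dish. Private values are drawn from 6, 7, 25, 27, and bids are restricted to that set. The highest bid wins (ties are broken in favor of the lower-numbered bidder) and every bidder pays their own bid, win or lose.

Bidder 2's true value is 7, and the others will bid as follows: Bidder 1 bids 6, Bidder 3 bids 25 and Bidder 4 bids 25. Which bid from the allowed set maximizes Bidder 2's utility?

6

Bid 6: loses but pays 6, utility -6.
Bid 7: loses but pays 7, utility -7.
Bid 25: wins, pays 25, utility 7 - 25 = -18.
Bid 27: wins, pays 27, utility 7 - 27 = -20.
The best choice is 6 with utility -6.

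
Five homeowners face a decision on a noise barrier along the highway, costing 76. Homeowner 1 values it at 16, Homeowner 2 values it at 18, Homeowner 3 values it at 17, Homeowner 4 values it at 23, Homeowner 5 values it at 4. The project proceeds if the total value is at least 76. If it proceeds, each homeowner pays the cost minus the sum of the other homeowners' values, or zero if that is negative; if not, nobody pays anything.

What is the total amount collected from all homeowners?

Total value 78 ≥ cost 76, so it is built.
Homeowner 1: others sum to 62; max(0, 76 - 62) = 14.
Homeowner 2: others sum to 60; max(0, 76 - 60) = 16.
Homeowner 3: others sum to 61; max(0, 76 - 61) = 15.
Homeowner 4: others sum to 55; max(0, 76 - 55) = 21.
Homeowner 5: others sum to 74; max(0, 76 - 74) = 2.
Total collected = 14 + 16 + 15 + 21 + 2 = 68.

68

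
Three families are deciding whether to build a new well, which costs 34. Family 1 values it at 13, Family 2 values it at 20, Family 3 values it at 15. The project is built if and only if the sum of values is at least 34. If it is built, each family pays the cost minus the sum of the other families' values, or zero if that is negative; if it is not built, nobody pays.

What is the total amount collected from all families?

7

Total value 48 ≥ cost 34, so it is built.
Family 1: others sum to 35; max(0, 34 - 35) = 0.
Family 2: others sum to 28; max(0, 34 - 28) = 6.
Family 3: others sum to 33; max(0, 34 - 33) = 1.
Total collected = 0 + 6 + 1 = 7.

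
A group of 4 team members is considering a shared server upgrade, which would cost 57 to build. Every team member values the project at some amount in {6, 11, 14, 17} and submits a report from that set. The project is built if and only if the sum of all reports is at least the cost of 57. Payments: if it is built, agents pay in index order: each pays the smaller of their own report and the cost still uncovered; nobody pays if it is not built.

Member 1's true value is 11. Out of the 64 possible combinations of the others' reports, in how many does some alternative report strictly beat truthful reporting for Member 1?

1

Others report (17, 17, 17): truth gives 0; report 6 gives 5 > 0. Violating.
Others report (6, 6, 6): truth gives 0; no alternative beats it.
Others report (6, 6, 11): truth gives 0; no alternative beats it.
(Checking all 64 profiles: 1 has a profitable deviation, 63 do not.)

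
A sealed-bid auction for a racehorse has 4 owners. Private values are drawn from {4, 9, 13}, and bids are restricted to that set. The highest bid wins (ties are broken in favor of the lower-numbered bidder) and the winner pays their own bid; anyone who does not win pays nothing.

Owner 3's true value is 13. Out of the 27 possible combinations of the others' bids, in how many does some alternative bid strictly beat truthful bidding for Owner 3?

Others bid (4, 4, 4): truth gives 0; bid 9 gives 4 > 0. Violating.
Others bid (4, 4, 9): truth gives 0; bid 9 gives 4 > 0. Violating.
Others bid (4, 4, 13): truth gives 0; no alternative beats it.
Others bid (4, 9, 4): truth gives 0; no alternative beats it.
(Checking all 27 profiles: 2 have a profitable deviation, 25 do not.)

2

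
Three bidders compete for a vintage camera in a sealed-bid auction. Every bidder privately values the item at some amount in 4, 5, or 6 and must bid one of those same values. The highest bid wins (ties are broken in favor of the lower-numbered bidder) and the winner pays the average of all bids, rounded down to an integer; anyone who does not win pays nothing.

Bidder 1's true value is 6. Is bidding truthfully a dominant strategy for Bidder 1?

No

Consider the case where Bidder 2 bids 4 and Bidder 3 bids 5.
Truthful bid 6: wins, pays 5, utility 6 - 5 = 1.
Bid 5 instead: wins, pays 4, utility 6 - 4 = 2.
Since 2 > 1, bidding 5 is strictly better here, so truthful bidding is not dominant.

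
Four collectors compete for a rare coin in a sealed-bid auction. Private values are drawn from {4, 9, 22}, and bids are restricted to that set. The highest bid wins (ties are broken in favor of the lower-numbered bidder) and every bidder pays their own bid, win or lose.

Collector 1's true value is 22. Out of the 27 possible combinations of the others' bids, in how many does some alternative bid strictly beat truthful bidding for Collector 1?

8

Others bid (4, 4, 4): truth gives 0; bid 4 gives 18 > 0. Violating.
Others bid (4, 4, 9): truth gives 0; bid 9 gives 13 > 0. Violating.
Others bid (4, 9, 4): truth gives 0; bid 9 gives 13 > 0. Violating.
Others bid (4, 9, 9): truth gives 0; bid 9 gives 13 > 0. Violating.
Others bid (4, 4, 22): truth gives 0; no alternative beats it.
Others bid (4, 9, 22): truth gives 0; no alternative beats it.
(Checking all 27 profiles: 8 have a profitable deviation, 19 do not.)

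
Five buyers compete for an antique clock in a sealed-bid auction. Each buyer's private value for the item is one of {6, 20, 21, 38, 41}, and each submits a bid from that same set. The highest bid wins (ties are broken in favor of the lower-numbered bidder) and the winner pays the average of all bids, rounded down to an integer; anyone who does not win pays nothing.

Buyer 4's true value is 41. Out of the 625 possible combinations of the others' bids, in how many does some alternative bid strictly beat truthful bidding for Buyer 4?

Others bid (6, 6, 6, 6): truth gives 28; bid 20 gives 33 > 28. Violating.
Others bid (6, 6, 6, 20): truth gives 26; bid 20 gives 30 > 26. Violating.
Others bid (6, 6, 6, 21): truth gives 25; bid 21 gives 29 > 25. Violating.
Others bid (6, 6, 6, 38): truth gives 22; bid 38 gives 23 > 22. Violating.
Others bid (6, 6, 6, 41): truth gives 21; no alternative beats it.
Others bid (6, 6, 20, 41): truth gives 19; no alternative beats it.
(Checking all 625 profiles: 67 have a profitable deviation, 558 do not.)

67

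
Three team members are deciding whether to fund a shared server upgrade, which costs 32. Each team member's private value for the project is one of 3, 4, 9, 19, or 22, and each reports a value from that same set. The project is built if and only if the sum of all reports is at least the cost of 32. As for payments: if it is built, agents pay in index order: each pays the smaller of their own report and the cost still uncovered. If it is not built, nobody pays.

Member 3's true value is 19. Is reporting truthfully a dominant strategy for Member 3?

Yes

Check each profile of the others' reports and compare truth against every alternative report.
Others report (19, 19): truth gives 19, best alternative gives 19.
Others report (19, 22): truth gives 19, best alternative gives 19.
Others report (22, 19): truth gives 19, best alternative gives 19.
Others report (22, 22): truth gives 19, best alternative gives 19.
Others report (9, 22): truth gives 18, best alternative gives 18.
Others report (22, 9): truth gives 18, best alternative gives 18.
(Remaining 19 profiles checked similarly; truth is weakly best in each.)
In every case the truthful report is at least as good as any alternative, so it is a dominant strategy.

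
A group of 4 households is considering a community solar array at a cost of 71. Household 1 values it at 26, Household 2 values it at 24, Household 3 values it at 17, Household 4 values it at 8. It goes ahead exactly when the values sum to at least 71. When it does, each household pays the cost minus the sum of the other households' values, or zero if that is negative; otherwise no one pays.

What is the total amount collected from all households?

Total value 75 ≥ cost 71, so it is built.
Household 1: others sum to 49; max(0, 71 - 49) = 22.
Household 2: others sum to 51; max(0, 71 - 51) = 20.
Household 3: others sum to 58; max(0, 71 - 58) = 13.
Household 4: others sum to 67; max(0, 71 - 67) = 4.
Total collected = 22 + 20 + 13 + 4 = 59.

59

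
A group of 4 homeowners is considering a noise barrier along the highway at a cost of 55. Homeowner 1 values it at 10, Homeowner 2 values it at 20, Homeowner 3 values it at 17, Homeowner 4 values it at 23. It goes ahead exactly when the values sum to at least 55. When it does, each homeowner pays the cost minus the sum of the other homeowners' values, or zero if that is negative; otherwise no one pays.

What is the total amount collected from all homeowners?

15

Total value 70 ≥ cost 55, so it is built.
Homeowner 1: others sum to 60; max(0, 55 - 60) = 0.
Homeowner 2: others sum to 50; max(0, 55 - 50) = 5.
Homeowner 3: others sum to 53; max(0, 55 - 53) = 2.
Homeowner 4: others sum to 47; max(0, 55 - 47) = 8.
Total collected = 0 + 5 + 2 + 8 = 15.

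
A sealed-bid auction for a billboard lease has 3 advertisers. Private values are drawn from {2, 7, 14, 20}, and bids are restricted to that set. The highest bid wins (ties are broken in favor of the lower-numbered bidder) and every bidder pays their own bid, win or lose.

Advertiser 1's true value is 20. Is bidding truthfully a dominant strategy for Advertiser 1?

No

Consider the case where Advertiser 2 bids 2 and Advertiser 3 bids 2.
Truthful bid 20: wins, pays 20, utility 20 - 20 = 0.
Bid 2 instead: wins, pays 2, utility 20 - 2 = 18.
Since 18 > 0, bidding 2 is strictly better here, so truthful bidding is not dominant.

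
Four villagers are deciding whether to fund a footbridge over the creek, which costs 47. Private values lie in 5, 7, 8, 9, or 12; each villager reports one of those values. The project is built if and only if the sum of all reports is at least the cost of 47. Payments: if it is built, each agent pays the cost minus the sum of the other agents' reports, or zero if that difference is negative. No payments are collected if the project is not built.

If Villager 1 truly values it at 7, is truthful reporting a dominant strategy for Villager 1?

Check each profile of the others' reports and compare truth against every alternative report.
Others report (5, 5, 5): truth gives 0, best alternative gives 0.
Others report (5, 5, 7): truth gives 0, best alternative gives 0.
Others report (5, 5, 8): truth gives 0, best alternative gives 0.
Others report (5, 5, 9): truth gives 0, best alternative gives 0.
Others report (5, 5, 12): truth gives 0, best alternative gives 0.
Others report (5, 7, 5): truth gives 0, best alternative gives 0.
(Remaining 119 profiles checked similarly; truth is weakly best in each.)
In every case the truthful report is at least as good as any alternative, so it is a dominant strategy.

Yes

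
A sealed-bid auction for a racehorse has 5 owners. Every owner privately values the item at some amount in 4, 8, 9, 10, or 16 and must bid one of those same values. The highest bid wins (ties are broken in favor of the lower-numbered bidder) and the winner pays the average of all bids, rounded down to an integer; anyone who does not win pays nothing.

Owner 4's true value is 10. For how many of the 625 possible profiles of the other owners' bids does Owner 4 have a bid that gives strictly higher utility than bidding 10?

Others bid (4, 4, 4, 4): truth gives 5; bid 8 gives 6 > 5. Violating.
Others bid (4, 4, 4, 8): truth gives 4; bid 8 gives 5 > 4. Violating.
Others bid (4, 4, 4, 16): truth gives 0; bid 16 gives 2 > 0. Violating.
Others bid (4, 4, 8, 4): truth gives 4; bid 9 gives 5 > 4. Violating.
Others bid (4, 4, 4, 9): truth gives 4; no alternative beats it.
Others bid (4, 4, 4, 10): truth gives 4; no alternative beats it.
(Checking all 625 profiles: 102 have a profitable deviation, 523 do not.)

102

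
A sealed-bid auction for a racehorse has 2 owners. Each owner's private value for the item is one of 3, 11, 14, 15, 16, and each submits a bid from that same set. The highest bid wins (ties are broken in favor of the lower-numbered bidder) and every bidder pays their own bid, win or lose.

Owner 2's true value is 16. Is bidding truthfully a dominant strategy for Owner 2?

No

Consider the case where Owner 1 bids 3.
Truthful bid 16: wins, pays 16, utility 16 - 16 = 0.
Bid 11 instead: wins, pays 11, utility 16 - 11 = 5.
Since 5 > 0, bidding 11 is strictly better here, so truthful bidding is not dominant.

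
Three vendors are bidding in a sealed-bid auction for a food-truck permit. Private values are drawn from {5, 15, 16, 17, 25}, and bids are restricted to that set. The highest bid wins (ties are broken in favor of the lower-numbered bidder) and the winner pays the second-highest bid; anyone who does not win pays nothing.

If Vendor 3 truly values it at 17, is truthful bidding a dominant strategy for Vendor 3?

Yes

Check each profile of the others' bids and compare truth against every alternative bid.
Others bid (5, 5): truth gives 12, best alternative gives 12.
Others bid (5, 15): truth gives 2, best alternative gives 2.
Others bid (15, 5): truth gives 2, best alternative gives 2.
Others bid (15, 15): truth gives 2, best alternative gives 2.
Others bid (5, 16): truth gives 1, best alternative gives 1.
Others bid (15, 16): truth gives 1, best alternative gives 1.
(Remaining 19 profiles checked similarly; truth is weakly best in each.)
In every case the truthful bid is at least as good as any alternative, so it is a dominant strategy.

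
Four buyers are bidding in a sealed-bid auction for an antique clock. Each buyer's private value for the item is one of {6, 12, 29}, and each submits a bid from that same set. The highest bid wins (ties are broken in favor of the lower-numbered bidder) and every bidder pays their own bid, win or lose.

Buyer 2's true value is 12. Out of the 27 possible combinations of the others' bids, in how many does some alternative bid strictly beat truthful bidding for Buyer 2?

Others bid (6, 6, 29): truth gives -12; bid 6 gives -6 > -12. Violating.
Others bid (6, 12, 29): truth gives -12; bid 6 gives -6 > -12. Violating.
Others bid (6, 29, 6): truth gives -12; bid 6 gives -6 > -12. Violating.
Others bid (6, 29, 12): truth gives -12; bid 6 gives -6 > -12. Violating.
Others bid (6, 6, 6): truth gives 0; no alternative beats it.
Others bid (6, 6, 12): truth gives 0; no alternative beats it.
(Checking all 27 profiles: 23 have a profitable deviation, 4 do not.)

23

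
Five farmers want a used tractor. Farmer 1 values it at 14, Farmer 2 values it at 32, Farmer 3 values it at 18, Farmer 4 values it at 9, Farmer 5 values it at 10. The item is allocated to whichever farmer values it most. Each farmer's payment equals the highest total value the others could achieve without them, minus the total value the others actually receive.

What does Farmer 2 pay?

18

Farmer 2 has the highest value and receives the item.
Without Farmer 2, the item would go to the next-highest value, 18, so the others could achieve 18.
With Farmer 2 present and winning, the others receive nothing, so their total is 0.
Payment = 18 - 0 = 18.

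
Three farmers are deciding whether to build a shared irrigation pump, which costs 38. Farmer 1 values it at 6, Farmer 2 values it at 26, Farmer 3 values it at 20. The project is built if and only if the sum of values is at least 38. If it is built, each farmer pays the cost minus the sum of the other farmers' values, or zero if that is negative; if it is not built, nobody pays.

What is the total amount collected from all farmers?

Total value 52 ≥ cost 38, so it is built.
Farmer 1: others sum to 46; max(0, 38 - 46) = 0.
Farmer 2: others sum to 26; max(0, 38 - 26) = 12.
Farmer 3: others sum to 32; max(0, 38 - 32) = 6.
Total collected = 0 + 12 + 6 = 18.

18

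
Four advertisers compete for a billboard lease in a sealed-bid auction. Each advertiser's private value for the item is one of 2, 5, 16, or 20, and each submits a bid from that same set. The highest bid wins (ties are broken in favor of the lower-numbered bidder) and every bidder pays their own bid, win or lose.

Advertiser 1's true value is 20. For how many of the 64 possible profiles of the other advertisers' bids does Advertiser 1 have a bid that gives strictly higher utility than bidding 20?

Others bid (2, 2, 2): truth gives 0; bid 2 gives 18 > 0. Violating.
Others bid (2, 2, 5): truth gives 0; bid 5 gives 15 > 0. Violating.
Others bid (2, 2, 16): truth gives 0; bid 16 gives 4 > 0. Violating.
Others bid (2, 5, 2): truth gives 0; bid 5 gives 15 > 0. Violating.
Others bid (2, 2, 20): truth gives 0; no alternative beats it.
Others bid (2, 5, 20): truth gives 0; no alternative beats it.
(Checking all 64 profiles: 27 have a profitable deviation, 37 do not.)

27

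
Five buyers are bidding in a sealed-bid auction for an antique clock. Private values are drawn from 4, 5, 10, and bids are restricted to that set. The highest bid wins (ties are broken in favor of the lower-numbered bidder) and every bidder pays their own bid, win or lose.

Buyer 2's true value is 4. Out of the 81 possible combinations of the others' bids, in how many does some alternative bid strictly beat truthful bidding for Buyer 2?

8

Others bid (4, 4, 4, 4): truth gives -4; bid 5 gives -1 > -4. Violating.
Others bid (4, 4, 4, 5): truth gives -4; bid 5 gives -1 > -4. Violating.
Others bid (4, 4, 5, 4): truth gives -4; bid 5 gives -1 > -4. Violating.
Others bid (4, 4, 5, 5): truth gives -4; bid 5 gives -1 > -4. Violating.
Others bid (4, 4, 4, 10): truth gives -4; no alternative beats it.
Others bid (4, 4, 5, 10): truth gives -4; no alternative beats it.
(Checking all 81 profiles: 8 have a profitable deviation, 73 do not.)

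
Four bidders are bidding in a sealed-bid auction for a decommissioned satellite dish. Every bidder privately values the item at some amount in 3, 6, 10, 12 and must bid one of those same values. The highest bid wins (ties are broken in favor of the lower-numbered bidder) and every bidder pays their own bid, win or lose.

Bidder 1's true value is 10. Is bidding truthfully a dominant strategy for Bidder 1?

Consider the case where Bidder 2 bids 3, Bidder 3 bids 3 and Bidder 4 bids 3.
Truthful bid 10: wins, pays 10, utility 10 - 10 = 0.
Bid 3 instead: wins, pays 3, utility 10 - 3 = 7.
Since 7 > 0, bidding 3 is strictly better here, so truthful bidding is not dominant.

No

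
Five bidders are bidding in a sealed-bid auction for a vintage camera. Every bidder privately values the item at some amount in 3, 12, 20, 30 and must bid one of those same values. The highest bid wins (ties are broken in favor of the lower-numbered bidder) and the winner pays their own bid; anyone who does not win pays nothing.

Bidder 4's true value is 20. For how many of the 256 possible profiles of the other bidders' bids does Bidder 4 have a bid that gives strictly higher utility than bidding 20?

2

Others bid (3, 3, 3, 3): truth gives 0; bid 12 gives 8 > 0. Violating.
Others bid (3, 3, 3, 12): truth gives 0; bid 12 gives 8 > 0. Violating.
Others bid (3, 3, 3, 20): truth gives 0; no alternative beats it.
Others bid (3, 3, 3, 30): truth gives 0; no alternative beats it.
(Checking all 256 profiles: 2 have a profitable deviation, 254 do not.)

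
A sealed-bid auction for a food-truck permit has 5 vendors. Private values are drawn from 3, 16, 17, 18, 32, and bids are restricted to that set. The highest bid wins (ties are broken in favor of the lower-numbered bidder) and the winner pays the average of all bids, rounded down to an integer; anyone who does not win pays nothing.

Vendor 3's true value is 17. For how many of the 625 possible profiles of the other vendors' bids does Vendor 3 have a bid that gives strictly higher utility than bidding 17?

Others bid (3, 3, 3, 18): truth gives 0; bid 18 gives 8 > 0. Violating.
Others bid (3, 3, 3, 32): truth gives 0; bid 32 gives 3 > 0. Violating.
Others bid (3, 3, 16, 16): truth gives 6; bid 16 gives 7 > 6. Violating.
Others bid (3, 3, 16, 18): truth gives 0; bid 18 gives 6 > 0. Violating.
Others bid (3, 3, 3, 3): truth gives 12; no alternative beats it.
Others bid (3, 3, 3, 16): truth gives 9; no alternative beats it.
(Checking all 625 profiles: 107 have a profitable deviation, 518 do not.)

107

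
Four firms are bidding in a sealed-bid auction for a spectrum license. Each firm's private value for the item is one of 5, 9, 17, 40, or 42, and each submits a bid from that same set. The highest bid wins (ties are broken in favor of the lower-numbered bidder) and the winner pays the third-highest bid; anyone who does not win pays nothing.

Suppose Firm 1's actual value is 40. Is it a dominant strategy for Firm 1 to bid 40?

Consider the case where Firm 2 bids 5, Firm 3 bids 5 and Firm 4 bids 42.
Truthful bid 40: loses, pays 0, utility 0.
Bid 42 instead: wins, pays 5, utility 40 - 5 = 35.
Since 35 > 0, bidding 42 is strictly better here, so truthful bidding is not dominant.

No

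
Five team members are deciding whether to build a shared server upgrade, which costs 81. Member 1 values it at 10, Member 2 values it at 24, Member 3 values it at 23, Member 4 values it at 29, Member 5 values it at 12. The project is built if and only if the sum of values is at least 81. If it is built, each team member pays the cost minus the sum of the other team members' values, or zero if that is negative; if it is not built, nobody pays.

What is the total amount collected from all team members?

25

Total value 98 ≥ cost 81, so it is built.
Member 1: others sum to 88; max(0, 81 - 88) = 0.
Member 2: others sum to 74; max(0, 81 - 74) = 7.
Member 3: others sum to 75; max(0, 81 - 75) = 6.
Member 4: others sum to 69; max(0, 81 - 69) = 12.
Member 5: others sum to 86; max(0, 81 - 86) = 0.
Total collected = 0 + 7 + 6 + 12 + 0 = 25.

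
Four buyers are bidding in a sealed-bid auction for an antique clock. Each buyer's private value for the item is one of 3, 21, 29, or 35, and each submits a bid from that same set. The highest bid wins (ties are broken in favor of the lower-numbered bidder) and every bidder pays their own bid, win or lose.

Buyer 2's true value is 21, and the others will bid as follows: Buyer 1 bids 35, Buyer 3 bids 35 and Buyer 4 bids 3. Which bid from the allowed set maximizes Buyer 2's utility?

3

Bid 3: loses but pays 3, utility -3.
Bid 21: loses but pays 21, utility -21.
Bid 29: loses but pays 29, utility -29.
Bid 35: loses but pays 35, utility -35.
The best choice is 3 with utility -3.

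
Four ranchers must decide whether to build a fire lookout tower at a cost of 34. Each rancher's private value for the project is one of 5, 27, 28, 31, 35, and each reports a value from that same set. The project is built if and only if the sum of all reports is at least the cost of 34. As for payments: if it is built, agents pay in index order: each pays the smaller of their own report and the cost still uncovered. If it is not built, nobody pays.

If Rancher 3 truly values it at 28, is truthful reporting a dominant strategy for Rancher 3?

Consider the case where Rancher 1 reports 5, Rancher 2 reports 5 and Rancher 4 reports 27.
Truthful report 28: project built, pays 24, utility 28 - 24 = 4.
Report 5 instead: project built, pays 5, utility 28 - 5 = 23.
Since 23 > 4, reporting 5 is strictly better here, so truthful reporting is not dominant.

No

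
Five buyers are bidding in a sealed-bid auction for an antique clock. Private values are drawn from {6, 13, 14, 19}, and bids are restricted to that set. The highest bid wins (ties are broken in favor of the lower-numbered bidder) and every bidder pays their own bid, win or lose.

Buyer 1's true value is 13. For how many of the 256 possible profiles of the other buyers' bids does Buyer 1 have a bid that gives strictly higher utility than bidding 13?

241

Others bid (6, 6, 6, 6): truth gives 0; bid 6 gives 7 > 0. Violating.
Others bid (6, 6, 6, 14): truth gives -13; bid 14 gives -1 > -13. Violating.
Others bid (6, 6, 6, 19): truth gives -13; bid 6 gives -6 > -13. Violating.
Others bid (6, 6, 13, 14): truth gives -13; bid 14 gives -1 > -13. Violating.
Others bid (6, 6, 6, 13): truth gives 0; no alternative beats it.
Others bid (6, 6, 13, 6): truth gives 0; no alternative beats it.
(Checking all 256 profiles: 241 have a profitable deviation, 15 do not.)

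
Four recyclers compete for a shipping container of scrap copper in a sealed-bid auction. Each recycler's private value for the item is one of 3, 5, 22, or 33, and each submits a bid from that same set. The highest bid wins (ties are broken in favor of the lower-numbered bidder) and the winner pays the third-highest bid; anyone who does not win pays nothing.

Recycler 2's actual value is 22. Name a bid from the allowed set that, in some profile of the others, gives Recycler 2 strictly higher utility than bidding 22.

33

Suppose Recycler 1 bids 3, Recycler 3 bids 3 and Recycler 4 bids 33.
Bid 22: loses, pays 0, utility 0.
Bid 33: wins, pays 3, utility 22 - 3 = 19.
So bidding 33 beats truth here (19 > 0).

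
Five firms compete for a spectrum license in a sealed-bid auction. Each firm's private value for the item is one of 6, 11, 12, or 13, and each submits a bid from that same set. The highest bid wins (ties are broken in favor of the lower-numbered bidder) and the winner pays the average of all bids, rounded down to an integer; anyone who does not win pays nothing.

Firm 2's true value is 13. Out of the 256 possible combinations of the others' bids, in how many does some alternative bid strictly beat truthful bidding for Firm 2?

Others bid (6, 12, 12, 12): truth gives 2; bid 12 gives 3 > 2. Violating.
Others bid (11, 12, 12, 12): truth gives 1; bid 12 gives 2 > 1. Violating.
Others bid (6, 6, 6, 6): truth gives 6; no alternative beats it.
Others bid (6, 6, 6, 11): truth gives 5; no alternative beats it.
(Checking all 256 profiles: 2 have a profitable deviation, 254 do not.)

2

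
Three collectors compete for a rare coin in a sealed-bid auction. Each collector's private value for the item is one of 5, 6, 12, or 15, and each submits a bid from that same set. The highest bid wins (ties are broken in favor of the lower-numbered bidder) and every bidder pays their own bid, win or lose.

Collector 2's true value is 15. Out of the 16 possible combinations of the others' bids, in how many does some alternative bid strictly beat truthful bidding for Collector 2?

Others bid (5, 5): truth gives 0; bid 6 gives 9 > 0. Violating.
Others bid (5, 6): truth gives 0; bid 6 gives 9 > 0. Violating.
Others bid (5, 12): truth gives 0; bid 12 gives 3 > 0. Violating.
Others bid (6, 5): truth gives 0; bid 12 gives 3 > 0. Violating.
Others bid (5, 15): truth gives 0; no alternative beats it.
Others bid (6, 15): truth gives 0; no alternative beats it.
(Checking all 16 profiles: 10 have a profitable deviation, 6 do not.)

10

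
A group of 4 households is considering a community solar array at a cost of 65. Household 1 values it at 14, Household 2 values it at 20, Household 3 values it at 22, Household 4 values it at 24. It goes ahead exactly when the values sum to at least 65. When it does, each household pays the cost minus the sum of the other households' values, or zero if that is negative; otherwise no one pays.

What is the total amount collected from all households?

Total value 80 ≥ cost 65, so it is built.
Household 1: others sum to 66; max(0, 65 - 66) = 0.
Household 2: others sum to 60; max(0, 65 - 60) = 5.
Household 3: others sum to 58; max(0, 65 - 58) = 7.
Household 4: others sum to 56; max(0, 65 - 56) = 9.
Total collected = 0 + 5 + 7 + 9 = 21.

21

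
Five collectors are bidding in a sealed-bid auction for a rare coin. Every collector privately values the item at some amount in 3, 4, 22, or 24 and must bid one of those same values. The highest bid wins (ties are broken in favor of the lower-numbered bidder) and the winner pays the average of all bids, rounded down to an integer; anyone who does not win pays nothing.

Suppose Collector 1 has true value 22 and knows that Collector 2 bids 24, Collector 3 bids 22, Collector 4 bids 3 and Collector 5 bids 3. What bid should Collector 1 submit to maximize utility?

Bid 3: loses, pays 0, utility 0.
Bid 4: loses, pays 0, utility 0.
Bid 22: loses, pays 0, utility 0.
Bid 24: wins, pays 15, utility 22 - 15 = 7.
The best choice is 24 with utility 7.

24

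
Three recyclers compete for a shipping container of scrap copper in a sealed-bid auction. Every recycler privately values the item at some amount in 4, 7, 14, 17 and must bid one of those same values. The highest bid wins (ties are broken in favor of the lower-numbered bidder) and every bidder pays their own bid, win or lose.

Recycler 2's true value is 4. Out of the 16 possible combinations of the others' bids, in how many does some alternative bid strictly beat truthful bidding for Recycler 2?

2

Others bid (4, 4): truth gives -4; bid 7 gives -3 > -4. Violating.
Others bid (4, 7): truth gives -4; bid 7 gives -3 > -4. Violating.
Others bid (4, 14): truth gives -4; no alternative beats it.
Others bid (4, 17): truth gives -4; no alternative beats it.
(Checking all 16 profiles: 2 have a profitable deviation, 14 do not.)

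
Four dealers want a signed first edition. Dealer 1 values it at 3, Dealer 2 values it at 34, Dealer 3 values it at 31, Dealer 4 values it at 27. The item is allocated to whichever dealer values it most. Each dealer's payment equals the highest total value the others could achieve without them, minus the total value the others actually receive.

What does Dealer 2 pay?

Dealer 2 has the highest value and receives the item.
Without Dealer 2, the item would go to the next-highest value, 31, so the others could achieve 31.
With Dealer 2 present and winning, the others receive nothing, so their total is 0.
Payment = 31 - 0 = 31.

31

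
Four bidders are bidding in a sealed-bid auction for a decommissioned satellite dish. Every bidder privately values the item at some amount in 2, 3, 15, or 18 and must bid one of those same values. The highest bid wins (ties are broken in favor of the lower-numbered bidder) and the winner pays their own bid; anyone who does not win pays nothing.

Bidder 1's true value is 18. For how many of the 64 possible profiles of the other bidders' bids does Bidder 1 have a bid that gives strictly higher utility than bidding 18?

27

Others bid (2, 2, 2): truth gives 0; bid 2 gives 16 > 0. Violating.
Others bid (2, 2, 3): truth gives 0; bid 3 gives 15 > 0. Violating.
Others bid (2, 2, 15): truth gives 0; bid 15 gives 3 > 0. Violating.
Others bid (2, 3, 2): truth gives 0; bid 3 gives 15 > 0. Violating.
Others bid (2, 2, 18): truth gives 0; no alternative beats it.
Others bid (2, 3, 18): truth gives 0; no alternative beats it.
(Checking all 64 profiles: 27 have a profitable deviation, 37 do not.)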